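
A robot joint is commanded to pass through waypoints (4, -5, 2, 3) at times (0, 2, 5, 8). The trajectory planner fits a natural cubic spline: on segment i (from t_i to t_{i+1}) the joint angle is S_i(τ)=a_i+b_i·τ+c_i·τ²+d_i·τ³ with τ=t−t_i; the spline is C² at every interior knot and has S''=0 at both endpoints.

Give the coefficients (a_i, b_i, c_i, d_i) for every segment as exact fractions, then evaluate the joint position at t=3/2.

Δ: Δ0=-9/2, Δ1=7/3, Δ2=1/3
row 1: diag=10, rhs=41; c'=3/10, d'=41/10
row 2: denom=12−3·3/10=111/10; d'=(-12−3·41/10)/(111/10)=-81/37
back: M2=-81/37
back: M1=41/10−3/10·-81/37=176/37
M: M0=0, M1=176/37, M2=-81/37, M3=0
seg 0: a=4, c=M0/2=0, d=(M1−M0)/(6·2)=44/111, b=Δ0−h0·(2M0+M1)/6=-1351/222
seg 1: a=-5, c=M1/2=88/37, d=(M2−M1)/(6·3)=-257/666, b=Δ1−h1·(2M1+M2)/6=-295/222
seg 2: a=2, c=M2/2=-81/74, d=(M3−M2)/(6·3)=9/74, b=Δ2−h2·(2M2+M3)/6=280/111
t_q=3/2 → seg 0, τ=3/2; S=4+-1351/222·τ+0·τ²+44/111·τ³=-561/148

  seg 0: a=4 b=-1351/222 c=0 d=44/111
  seg 1: a=-5 b=-295/222 c=88/37 d=-257/666
  seg 2: a=2 b=280/111 c=-81/74 d=9/74
S(3/2) = -561/148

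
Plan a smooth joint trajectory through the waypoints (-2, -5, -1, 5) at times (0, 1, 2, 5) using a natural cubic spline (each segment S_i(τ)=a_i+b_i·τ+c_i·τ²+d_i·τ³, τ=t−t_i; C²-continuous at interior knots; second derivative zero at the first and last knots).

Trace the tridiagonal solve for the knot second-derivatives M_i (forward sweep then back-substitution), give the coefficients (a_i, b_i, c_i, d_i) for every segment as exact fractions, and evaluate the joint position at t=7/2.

Δ: Δ0=-3, Δ1=4, Δ2=2
row 1: diag=4, rhs=42; c'=1/4, d'=21/2
row 2: denom=8−1·1/4=31/4; d'=(-12−1·21/2)/(31/4)=-90/31
back: M2=-90/31
back: M1=21/2−1/4·-90/31=348/31
M: M0=0, M1=348/31, M2=-90/31, M3=0
seg 0: a=-2, c=M0/2=0, d=(M1−M0)/(6·1)=58/31, b=Δ0−h0·(2M0+M1)/6=-151/31
seg 1: a=-5, c=M1/2=174/31, d=(M2−M1)/(6·1)=-73/31, b=Δ1−h1·(2M1+M2)/6=23/31
seg 2: a=-1, c=M2/2=-45/31, d=(M3−M2)/(6·3)=5/31, b=Δ2−h2·(2M2+M3)/6=152/31
t_q=7/2 → seg 2, τ=3/2; S=-1+152/31·τ+-45/31·τ²+5/31·τ³=901/248

  seg 0: a=-2 b=-151/31 c=0 d=58/31
  seg 1: a=-5 b=23/31 c=174/31 d=-73/31
  seg 2: a=-1 b=152/31 c=-45/31 d=5/31
S(7/2) = 901/248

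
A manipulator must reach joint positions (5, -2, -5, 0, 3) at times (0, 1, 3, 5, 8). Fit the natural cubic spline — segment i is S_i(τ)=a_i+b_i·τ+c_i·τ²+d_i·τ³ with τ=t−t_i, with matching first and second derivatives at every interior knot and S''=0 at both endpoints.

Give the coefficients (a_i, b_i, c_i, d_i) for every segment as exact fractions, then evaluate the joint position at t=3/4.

  seg 0: a=5 b=-811/104 c=0 d=83/104
  seg 1: a=-2 b=-281/52 c=249/104 d=-23/104
  seg 2: a=-5 b=79/52 c=111/104 d=-15/52
  seg 3: a=0 b=121/52 c=-69/104 d=23/312
S(3/4) = -3407/6656

Δ: Δ0=-7, Δ1=-3/2, Δ2=5/2, Δ3=1
row 1: diag=6, rhs=33; c'=1/3, d'=11/2
row 2: denom=8−2·1/3=22/3; d'=(24−2·11/2)/(22/3)=39/22
row 3: denom=10−2·3/11=104/11; d'=(-9−2·39/22)/(104/11)=-69/52
back: M3=-69/52
back: M2=39/22−3/11·-69/52=111/52
back: M1=11/2−1/3·111/52=249/52
M: M0=0, M1=249/52, M2=111/52, M3=-69/52, M4=0
seg 0: a=5, c=M0/2=0, d=(M1−M0)/(6·1)=83/104, b=Δ0−h0·(2M0+M1)/6=-811/104
seg 1: a=-2, c=M1/2=249/104, d=(M2−M1)/(6·2)=-23/104, b=Δ1−h1·(2M1+M2)/6=-281/52
seg 2: a=-5, c=M2/2=111/104, d=(M3−M2)/(6·2)=-15/52, b=Δ2−h2·(2M2+M3)/6=79/52
seg 3: a=0, c=M3/2=-69/104, d=(M4−M3)/(6·3)=23/312, b=Δ3−h3·(2M3+M4)/6=121/52
t_q=3/4 → seg 0, τ=3/4; S=5+-811/104·τ+0·τ²+83/104·τ³=-3407/6656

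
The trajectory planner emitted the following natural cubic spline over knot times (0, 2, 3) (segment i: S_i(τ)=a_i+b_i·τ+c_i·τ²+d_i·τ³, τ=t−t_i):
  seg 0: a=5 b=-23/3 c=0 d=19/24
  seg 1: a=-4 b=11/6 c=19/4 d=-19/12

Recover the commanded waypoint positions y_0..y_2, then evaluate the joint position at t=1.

y_0 = S_0(0) = a_0 = 5
y_1 = S_1(0) = a_1 = -4
y_2 = S_1(1) = 1
t_q=1 is in segment 0 (τ=1); S_0(τ)=-15/8

y_0=5 y_1=-4 y_2=1
S(1) = -15/8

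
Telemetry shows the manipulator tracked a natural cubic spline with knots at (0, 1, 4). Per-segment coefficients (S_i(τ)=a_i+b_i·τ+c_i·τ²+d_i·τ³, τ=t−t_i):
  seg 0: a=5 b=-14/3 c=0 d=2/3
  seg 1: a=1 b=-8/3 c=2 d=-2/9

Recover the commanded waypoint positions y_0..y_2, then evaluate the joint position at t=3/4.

y_0=5 y_1=1 y_2=5
S(3/4) = 57/32

y_0 = S_0(0) = a_0 = 5
y_1 = S_1(0) = a_1 = 1
y_2 = S_1(3) = 5
t_q=3/4 is in segment 0 (τ=3/4); S_0(τ)=57/32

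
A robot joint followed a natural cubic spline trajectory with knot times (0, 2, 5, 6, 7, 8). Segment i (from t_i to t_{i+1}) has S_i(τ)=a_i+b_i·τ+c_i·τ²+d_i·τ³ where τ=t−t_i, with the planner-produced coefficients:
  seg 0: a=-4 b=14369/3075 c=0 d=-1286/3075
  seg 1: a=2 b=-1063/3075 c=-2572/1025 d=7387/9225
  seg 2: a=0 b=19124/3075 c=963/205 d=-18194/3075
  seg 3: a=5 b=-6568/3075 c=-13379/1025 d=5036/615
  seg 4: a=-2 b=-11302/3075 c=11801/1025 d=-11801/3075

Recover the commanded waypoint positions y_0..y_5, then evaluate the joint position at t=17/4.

y_0=-4 y_1=2 y_2=0 y_3=5 y_4=-2 y_5=2
S(17/4) = -30961/13120

y_0 = S_0(0) = a_0 = -4
y_1 = S_1(0) = a_1 = 2
y_2 = S_2(0) = a_2 = 0
y_3 = S_3(0) = a_3 = 5
y_4 = S_4(0) = a_4 = -2
y_5 = S_4(1) = 2
t_q=17/4 is in segment 1 (τ=9/4); S_1(τ)=-30961/13120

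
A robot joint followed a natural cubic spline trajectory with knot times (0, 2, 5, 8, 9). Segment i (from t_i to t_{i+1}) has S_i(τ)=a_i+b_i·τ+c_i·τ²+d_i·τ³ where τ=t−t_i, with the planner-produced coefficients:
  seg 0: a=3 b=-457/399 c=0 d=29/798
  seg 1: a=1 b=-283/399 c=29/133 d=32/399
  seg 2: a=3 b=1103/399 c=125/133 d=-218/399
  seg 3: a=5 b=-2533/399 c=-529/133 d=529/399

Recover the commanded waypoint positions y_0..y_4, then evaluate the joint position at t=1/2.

y_0=3 y_1=1 y_2=3 y_3=5 y_4=-4
S(1/2) = 5175/2128

y_0 = S_0(0) = a_0 = 3
y_1 = S_1(0) = a_1 = 1
y_2 = S_2(0) = a_2 = 3
y_3 = S_3(0) = a_3 = 5
y_4 = S_3(1) = -4
t_q=1/2 is in segment 0 (τ=1/2); S_0(τ)=5175/2128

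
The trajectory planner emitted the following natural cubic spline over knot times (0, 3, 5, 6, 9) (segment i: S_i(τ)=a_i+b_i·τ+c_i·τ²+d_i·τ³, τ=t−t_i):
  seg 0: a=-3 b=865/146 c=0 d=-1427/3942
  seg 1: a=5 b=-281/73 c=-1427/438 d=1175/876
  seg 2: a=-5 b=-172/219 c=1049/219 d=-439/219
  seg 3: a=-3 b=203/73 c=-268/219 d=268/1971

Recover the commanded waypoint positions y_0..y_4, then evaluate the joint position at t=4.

y_0 = S_0(0) = a_0 = -3
y_1 = S_1(0) = a_1 = 5
y_2 = S_2(0) = a_2 = -5
y_3 = S_3(0) = a_3 = -3
y_4 = S_3(3) = -2
t_q=4 is in segment 1 (τ=1); S_1(τ)=-671/876

y_0=-3 y_1=5 y_2=-5 y_3=-3 y_4=-2
S(4) = -671/876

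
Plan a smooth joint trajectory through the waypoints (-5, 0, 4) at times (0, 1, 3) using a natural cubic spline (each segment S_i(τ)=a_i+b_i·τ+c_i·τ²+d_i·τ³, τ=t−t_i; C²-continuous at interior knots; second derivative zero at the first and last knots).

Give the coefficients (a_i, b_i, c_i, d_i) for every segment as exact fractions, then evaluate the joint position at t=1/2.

  seg 0: a=-5 b=11/2 c=0 d=-1/2
  seg 1: a=0 b=4 c=-3/2 d=1/4
S(1/2) = -37/16

Δ: Δ0=5, Δ1=2
row 1: diag=6, rhs=-18; c'=1/3, d'=-3
back: M1=-3
M: M0=0, M1=-3, M2=0
seg 0: a=-5, c=M0/2=0, d=(M1−M0)/(6·1)=-1/2, b=Δ0−h0·(2M0+M1)/6=11/2
seg 1: a=0, c=M1/2=-3/2, d=(M2−M1)/(6·2)=1/4, b=Δ1−h1·(2M1+M2)/6=4
t_q=1/2 → seg 0, τ=1/2; S=-5+11/2·τ+0·τ²+-1/2·τ³=-37/16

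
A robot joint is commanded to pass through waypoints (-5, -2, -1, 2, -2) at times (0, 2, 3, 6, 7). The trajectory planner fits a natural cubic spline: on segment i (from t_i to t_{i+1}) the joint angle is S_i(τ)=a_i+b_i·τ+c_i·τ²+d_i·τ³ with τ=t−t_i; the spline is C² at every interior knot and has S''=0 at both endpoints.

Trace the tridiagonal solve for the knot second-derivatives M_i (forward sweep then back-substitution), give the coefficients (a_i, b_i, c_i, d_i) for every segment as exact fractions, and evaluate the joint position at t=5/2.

  seg 0: a=-5 b=284/161 c=0 d=-85/1288
  seg 1: a=-2 b=313/322 c=-255/644 d=39/92
  seg 2: a=-1 b=935/644 c=141/161 d=-661/1932
  seg 3: a=2 b=-815/322 c=-1419/644 d=473/644
S(5/2) = -8037/5152

Δ: Δ0=3/2, Δ1=1, Δ2=1, Δ3=-4
row 1: diag=6, rhs=-3; c'=1/6, d'=-1/2
row 2: denom=8−1·1/6=47/6; d'=(0−1·-1/2)/(47/6)=3/47
row 3: denom=8−3·18/47=322/47; d'=(-30−3·3/47)/(322/47)=-1419/322
back: M3=-1419/322
back: M2=3/47−18/47·-1419/322=282/161
back: M1=-1/2−1/6·282/161=-255/322
M: M0=0, M1=-255/322, M2=282/161, M3=-1419/322, M4=0
seg 0: a=-5, c=M0/2=0, d=(M1−M0)/(6·2)=-85/1288, b=Δ0−h0·(2M0+M1)/6=284/161
seg 1: a=-2, c=M1/2=-255/644, d=(M2−M1)/(6·1)=39/92, b=Δ1−h1·(2M1+M2)/6=313/322
seg 2: a=-1, c=M2/2=141/161, d=(M3−M2)/(6·3)=-661/1932, b=Δ2−h2·(2M2+M3)/6=935/644
seg 3: a=2, c=M3/2=-1419/644, d=(M4−M3)/(6·1)=473/644, b=Δ3−h3·(2M3+M4)/6=-815/322
t_q=5/2 → seg 1, τ=1/2; S=-2+313/322·τ+-255/644·τ²+39/92·τ³=-8037/5152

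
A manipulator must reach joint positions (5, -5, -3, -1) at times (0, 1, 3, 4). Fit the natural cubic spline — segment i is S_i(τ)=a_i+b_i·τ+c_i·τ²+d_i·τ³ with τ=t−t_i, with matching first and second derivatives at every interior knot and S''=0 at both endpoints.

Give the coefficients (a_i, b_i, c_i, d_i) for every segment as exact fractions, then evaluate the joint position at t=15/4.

Δ: Δ0=-10, Δ1=1, Δ2=2
row 1: diag=6, rhs=66; c'=1/3, d'=11
row 2: denom=6−2·1/3=16/3; d'=(6−2·11)/(16/3)=-3
back: M2=-3
back: M1=11−1/3·-3=12
M: M0=0, M1=12, M2=-3, M3=0
seg 0: a=5, c=M0/2=0, d=(M1−M0)/(6·1)=2, b=Δ0−h0·(2M0+M1)/6=-12
seg 1: a=-5, c=M1/2=6, d=(M2−M1)/(6·2)=-5/4, b=Δ1−h1·(2M1+M2)/6=-6
seg 2: a=-3, c=M2/2=-3/2, d=(M3−M2)/(6·1)=1/2, b=Δ2−h2·(2M2+M3)/6=3
t_q=15/4 → seg 2, τ=3/4; S=-3+3·τ+-3/2·τ²+1/2·τ³=-177/128

  seg 0: a=5 b=-12 c=0 d=2
  seg 1: a=-5 b=-6 c=6 d=-5/4
  seg 2: a=-3 b=3 c=-3/2 d=1/2
S(15/4) = -177/128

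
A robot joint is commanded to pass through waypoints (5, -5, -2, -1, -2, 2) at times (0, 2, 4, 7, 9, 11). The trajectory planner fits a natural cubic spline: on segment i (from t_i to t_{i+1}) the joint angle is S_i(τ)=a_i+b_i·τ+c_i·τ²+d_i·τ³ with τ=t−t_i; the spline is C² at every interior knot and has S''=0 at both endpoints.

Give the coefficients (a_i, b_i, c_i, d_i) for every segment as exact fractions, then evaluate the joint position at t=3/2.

Δ: Δ0=-5, Δ1=3/2, Δ2=1/3, Δ3=-1/2, Δ4=2
row 1: diag=8, rhs=39; c'=1/4, d'=39/8
row 2: denom=10−2·1/4=19/2; d'=(-7−2·39/8)/(19/2)=-67/38
row 3: denom=10−3·6/19=172/19; d'=(-5−3·-67/38)/(172/19)=11/344
row 4: denom=8−2·19/86=325/43; d'=(15−2·11/344)/(325/43)=2569/1300
back: M4=2569/1300
back: M3=11/344−19/86·2569/1300=-263/650
back: M2=-67/38−6/19·-263/650=-1063/650
back: M1=39/8−1/4·-1063/650=6869/1300
M: M0=0, M1=6869/1300, M2=-1063/650, M3=-263/650, M4=2569/1300, M5=0
seg 0: a=5, c=M0/2=0, d=(M1−M0)/(6·2)=6869/15600, b=Δ0−h0·(2M0+M1)/6=-26369/3900
seg 1: a=-5, c=M1/2=6869/2600, d=(M2−M1)/(6·2)=-1799/3120, b=Δ1−h1·(2M1+M2)/6=-2881/1950
seg 2: a=-2, c=M2/2=-1063/1300, d=(M3−M2)/(6·3)=8/117, b=Δ2−h2·(2M2+M3)/6=8467/3900
seg 3: a=-1, c=M3/2=-263/1300, d=(M4−M3)/(6·2)=619/3120, b=Δ3−h3·(2M3+M4)/6=-3467/3900
seg 4: a=-2, c=M4/2=2569/2600, d=(M5−M4)/(6·2)=-2569/15600, b=Δ4−h4·(2M4+M5)/6=1331/1950
t_q=3/2 → seg 0, τ=3/2; S=5+-26369/3900·τ+0·τ²+6869/15600·τ³=-152083/41600

  seg 0: a=5 b=-26369/3900 c=0 d=6869/15600
  seg 1: a=-5 b=-2881/1950 c=6869/2600 d=-1799/3120
  seg 2: a=-2 b=8467/3900 c=-1063/1300 d=8/117
  seg 3: a=-1 b=-3467/3900 c=-263/1300 d=619/3120
  seg 4: a=-2 b=1331/1950 c=2569/2600 d=-2569/15600
S(3/2) = -152083/41600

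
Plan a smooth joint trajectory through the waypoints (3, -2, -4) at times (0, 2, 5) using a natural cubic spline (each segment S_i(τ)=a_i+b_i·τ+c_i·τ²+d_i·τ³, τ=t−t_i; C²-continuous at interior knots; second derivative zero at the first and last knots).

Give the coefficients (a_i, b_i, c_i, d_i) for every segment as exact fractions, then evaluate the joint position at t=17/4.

  seg 0: a=3 b=-43/15 c=0 d=11/120
  seg 1: a=-2 b=-53/30 c=11/20 d=-11/180
S(17/4) = -995/256

Δ: Δ0=-5/2, Δ1=-2/3
row 1: diag=10, rhs=11; c'=3/10, d'=11/10
back: M1=11/10
M: M0=0, M1=11/10, M2=0
seg 0: a=3, c=M0/2=0, d=(M1−M0)/(6·2)=11/120, b=Δ0−h0·(2M0+M1)/6=-43/15
seg 1: a=-2, c=M1/2=11/20, d=(M2−M1)/(6·3)=-11/180, b=Δ1−h1·(2M1+M2)/6=-53/30
t_q=17/4 → seg 1, τ=9/4; S=-2+-53/30·τ+11/20·τ²+-11/180·τ³=-995/256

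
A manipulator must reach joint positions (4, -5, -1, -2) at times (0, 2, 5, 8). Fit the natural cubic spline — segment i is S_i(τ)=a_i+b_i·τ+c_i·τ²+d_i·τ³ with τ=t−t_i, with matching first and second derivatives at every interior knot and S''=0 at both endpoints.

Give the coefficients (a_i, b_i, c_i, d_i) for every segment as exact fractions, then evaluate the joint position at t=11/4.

  seg 0: a=4 b=-433/74 c=0 d=25/74
  seg 1: a=-5 b=-133/74 c=75/37 d=-655/1998
  seg 2: a=-1 b=56/37 c=-205/222 d=205/1998
S(11/4) = -25319/4736

Δ: Δ0=-9/2, Δ1=4/3, Δ2=-1/3
row 1: diag=10, rhs=35; c'=3/10, d'=7/2
row 2: denom=12−3·3/10=111/10; d'=(-10−3·7/2)/(111/10)=-205/111
back: M2=-205/111
back: M1=7/2−3/10·-205/111=150/37
M: M0=0, M1=150/37, M2=-205/111, M3=0
seg 0: a=4, c=M0/2=0, d=(M1−M0)/(6·2)=25/74, b=Δ0−h0·(2M0+M1)/6=-433/74
seg 1: a=-5, c=M1/2=75/37, d=(M2−M1)/(6·3)=-655/1998, b=Δ1−h1·(2M1+M2)/6=-133/74
seg 2: a=-1, c=M2/2=-205/222, d=(M3−M2)/(6·3)=205/1998, b=Δ2−h2·(2M2+M3)/6=56/37
t_q=11/4 → seg 1, τ=3/4; S=-5+-133/74·τ+75/37·τ²+-655/1998·τ³=-25319/4736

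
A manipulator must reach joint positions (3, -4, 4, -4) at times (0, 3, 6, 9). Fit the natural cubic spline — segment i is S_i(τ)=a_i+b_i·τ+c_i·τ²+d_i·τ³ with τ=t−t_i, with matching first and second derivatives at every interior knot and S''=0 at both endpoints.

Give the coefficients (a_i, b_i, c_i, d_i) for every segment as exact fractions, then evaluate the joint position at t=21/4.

  seg 0: a=3 b=-181/45 c=0 d=76/405
  seg 1: a=-4 b=47/45 c=76/45 d=-31/81
  seg 2: a=4 b=38/45 c=-79/45 d=79/405
S(21/4) = 813/320

Δ: Δ0=-7/3, Δ1=8/3, Δ2=-8/3
row 1: diag=12, rhs=30; c'=1/4, d'=5/2
row 2: denom=12−3·1/4=45/4; d'=(-32−3·5/2)/(45/4)=-158/45
back: M2=-158/45
back: M1=5/2−1/4·-158/45=152/45
M: M0=0, M1=152/45, M2=-158/45, M3=0
seg 0: a=3, c=M0/2=0, d=(M1−M0)/(6·3)=76/405, b=Δ0−h0·(2M0+M1)/6=-181/45
seg 1: a=-4, c=M1/2=76/45, d=(M2−M1)/(6·3)=-31/81, b=Δ1−h1·(2M1+M2)/6=47/45
seg 2: a=4, c=M2/2=-79/45, d=(M3−M2)/(6·3)=79/405, b=Δ2−h2·(2M2+M3)/6=38/45
t_q=21/4 → seg 1, τ=9/4; S=-4+47/45·τ+76/45·τ²+-31/81·τ³=813/320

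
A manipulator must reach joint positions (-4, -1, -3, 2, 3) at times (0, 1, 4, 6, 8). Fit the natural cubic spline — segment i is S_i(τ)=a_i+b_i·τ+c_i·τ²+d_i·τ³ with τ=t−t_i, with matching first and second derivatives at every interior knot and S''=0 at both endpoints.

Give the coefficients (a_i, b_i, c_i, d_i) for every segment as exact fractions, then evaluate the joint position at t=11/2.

  seg 0: a=-4 b=1481/402 c=0 d=-275/402
  seg 1: a=-1 b=328/201 c=-275/134 d=517/1206
  seg 2: a=-3 b=359/402 c=121/67 d=-403/804
  seg 3: a=2 b=845/402 c=-161/134 d=161/804
S(11/2) = 1525/2144

Δ: Δ0=3, Δ1=-2/3, Δ2=5/2, Δ3=1/2
row 1: diag=8, rhs=-22; c'=3/8, d'=-11/4
row 2: denom=10−3·3/8=71/8; d'=(19−3·-11/4)/(71/8)=218/71
row 3: denom=8−2·16/71=536/71; d'=(-12−2·218/71)/(536/71)=-161/67
back: M3=-161/67
back: M2=218/71−16/71·-161/67=242/67
back: M1=-11/4−3/8·242/67=-275/67
M: M0=0, M1=-275/67, M2=242/67, M3=-161/67, M4=0
seg 0: a=-4, c=M0/2=0, d=(M1−M0)/(6·1)=-275/402, b=Δ0−h0·(2M0+M1)/6=1481/402
seg 1: a=-1, c=M1/2=-275/134, d=(M2−M1)/(6·3)=517/1206, b=Δ1−h1·(2M1+M2)/6=328/201
seg 2: a=-3, c=M2/2=121/67, d=(M3−M2)/(6·2)=-403/804, b=Δ2−h2·(2M2+M3)/6=359/402
seg 3: a=2, c=M3/2=-161/134, d=(M4−M3)/(6·2)=161/804, b=Δ3−h3·(2M3+M4)/6=845/402
t_q=11/2 → seg 2, τ=3/2; S=-3+359/402·τ+121/67·τ²+-403/804·τ³=1525/2144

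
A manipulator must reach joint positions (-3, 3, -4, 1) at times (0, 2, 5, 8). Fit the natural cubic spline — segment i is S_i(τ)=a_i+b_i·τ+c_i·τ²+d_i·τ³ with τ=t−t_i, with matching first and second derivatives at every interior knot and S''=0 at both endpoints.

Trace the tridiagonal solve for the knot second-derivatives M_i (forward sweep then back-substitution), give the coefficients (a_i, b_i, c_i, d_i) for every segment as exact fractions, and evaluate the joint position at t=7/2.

  seg 0: a=-3 b=485/111 c=0 d=-38/111
  seg 1: a=3 b=29/111 c=-76/37 d=44/111
  seg 2: a=-4 b=-151/111 c=56/37 d=-56/333
S(7/2) = 4/37

Δ: Δ0=3, Δ1=-7/3, Δ2=5/3
row 1: diag=10, rhs=-32; c'=3/10, d'=-16/5
row 2: denom=12−3·3/10=111/10; d'=(24−3·-16/5)/(111/10)=112/37
back: M2=112/37
back: M1=-16/5−3/10·112/37=-152/37
M: M0=0, M1=-152/37, M2=112/37, M3=0
seg 0: a=-3, c=M0/2=0, d=(M1−M0)/(6·2)=-38/111, b=Δ0−h0·(2M0+M1)/6=485/111
seg 1: a=3, c=M1/2=-76/37, d=(M2−M1)/(6·3)=44/111, b=Δ1−h1·(2M1+M2)/6=29/111
seg 2: a=-4, c=M2/2=56/37, d=(M3−M2)/(6·3)=-56/333, b=Δ2−h2·(2M2+M3)/6=-151/111
t_q=7/2 → seg 1, τ=3/2; S=3+29/111·τ+-76/37·τ²+44/111·τ³=4/37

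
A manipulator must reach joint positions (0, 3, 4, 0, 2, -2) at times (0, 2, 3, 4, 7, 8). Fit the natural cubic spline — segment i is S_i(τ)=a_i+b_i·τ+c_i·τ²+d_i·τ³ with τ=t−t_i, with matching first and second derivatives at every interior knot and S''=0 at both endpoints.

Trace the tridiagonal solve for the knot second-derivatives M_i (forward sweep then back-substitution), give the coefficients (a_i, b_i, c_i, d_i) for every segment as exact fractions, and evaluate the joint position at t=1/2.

  seg 0: a=0 b=8309/7302 c=0 d=661/7302
  seg 1: a=3 b=16241/7302 c=661/1217 d=-12905/7302
  seg 2: a=4 b=-7271/3651 c=-11583/2434 d=20083/7302
  seg 3: a=0 b=-23791/7302 c=4250/1217 d=-15947/21906
  seg 4: a=2 b=-7157/3651 c=-7447/2434 d=7447/7302
S(1/2) = 11299/19472

Δ: Δ0=3/2, Δ1=1, Δ2=-4, Δ3=2/3, Δ4=-4
row 1: diag=6, rhs=-3; c'=1/6, d'=-1/2
row 2: denom=4−1·1/6=23/6; d'=(-30−1·-1/2)/(23/6)=-177/23
row 3: denom=8−1·6/23=178/23; d'=(28−1·-177/23)/(178/23)=821/178
row 4: denom=8−3·69/178=1217/178; d'=(-28−3·821/178)/(1217/178)=-7447/1217
back: M4=-7447/1217
back: M3=821/178−69/178·-7447/1217=8500/1217
back: M2=-177/23−6/23·8500/1217=-11583/1217
back: M1=-1/2−1/6·-11583/1217=1322/1217
M: M0=0, M1=1322/1217, M2=-11583/1217, M3=8500/1217, M4=-7447/1217, M5=0
seg 0: a=0, c=M0/2=0, d=(M1−M0)/(6·2)=661/7302, b=Δ0−h0·(2M0+M1)/6=8309/7302
seg 1: a=3, c=M1/2=661/1217, d=(M2−M1)/(6·1)=-12905/7302, b=Δ1−h1·(2M1+M2)/6=16241/7302
seg 2: a=4, c=M2/2=-11583/2434, d=(M3−M2)/(6·1)=20083/7302, b=Δ2−h2·(2M2+M3)/6=-7271/3651
seg 3: a=0, c=M3/2=4250/1217, d=(M4−M3)/(6·3)=-15947/21906, b=Δ3−h3·(2M3+M4)/6=-23791/7302
seg 4: a=2, c=M4/2=-7447/2434, d=(M5−M4)/(6·1)=7447/7302, b=Δ4−h4·(2M4+M5)/6=-7157/3651
t_q=1/2 → seg 0, τ=1/2; S=0+8309/7302·τ+0·τ²+661/7302·τ³=11299/19472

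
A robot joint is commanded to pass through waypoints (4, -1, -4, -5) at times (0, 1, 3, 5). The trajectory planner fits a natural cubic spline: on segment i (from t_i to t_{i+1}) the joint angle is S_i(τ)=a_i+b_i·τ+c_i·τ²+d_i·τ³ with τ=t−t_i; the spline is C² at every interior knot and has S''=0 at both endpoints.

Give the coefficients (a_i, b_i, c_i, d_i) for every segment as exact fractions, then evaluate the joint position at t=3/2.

Δ: Δ0=-5, Δ1=-3/2, Δ2=-1/2
row 1: diag=6, rhs=21; c'=1/3, d'=7/2
row 2: denom=8−2·1/3=22/3; d'=(6−2·7/2)/(22/3)=-3/22
back: M2=-3/22
back: M1=7/2−1/3·-3/22=39/11
M: M0=0, M1=39/11, M2=-3/22, M3=0
seg 0: a=4, c=M0/2=0, d=(M1−M0)/(6·1)=13/22, b=Δ0−h0·(2M0+M1)/6=-123/22
seg 1: a=-1, c=M1/2=39/22, d=(M2−M1)/(6·2)=-27/88, b=Δ1−h1·(2M1+M2)/6=-42/11
seg 2: a=-4, c=M2/2=-3/44, d=(M3−M2)/(6·2)=1/88, b=Δ2−h2·(2M2+M3)/6=-9/22
t_q=3/2 → seg 1, τ=1/2; S=-1+-42/11·τ+39/22·τ²+-27/88·τ³=-1763/704

  seg 0: a=4 b=-123/22 c=0 d=13/22
  seg 1: a=-1 b=-42/11 c=39/22 d=-27/88
  seg 2: a=-4 b=-9/22 c=-3/44 d=1/88
S(3/2) = -1763/704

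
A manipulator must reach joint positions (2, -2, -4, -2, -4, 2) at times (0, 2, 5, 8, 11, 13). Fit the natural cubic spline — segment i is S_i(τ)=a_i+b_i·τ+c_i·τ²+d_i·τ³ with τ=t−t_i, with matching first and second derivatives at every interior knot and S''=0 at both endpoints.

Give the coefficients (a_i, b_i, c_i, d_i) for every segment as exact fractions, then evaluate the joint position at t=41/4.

  seg 0: a=2 b=-8276/3807 c=0 d=331/7614
  seg 1: a=-2 b=-6290/3807 c=331/1269 d=773/34263
  seg 2: a=-4 b=1987/3807 c=1766/3807 d=-101/729
  seg 3: a=-2 b=-1658/3807 c=-2981/3807 d=8063/34263
  seg 4: a=-4 b=4645/3807 c=1694/1269 d=-847/3807
S(41/4) = -115421/27072

Δ: Δ0=-2, Δ1=-2/3, Δ2=2/3, Δ3=-2/3, Δ4=3
row 1: diag=10, rhs=8; c'=3/10, d'=4/5
row 2: denom=12−3·3/10=111/10; d'=(8−3·4/5)/(111/10)=56/111
row 3: denom=12−3·10/37=414/37; d'=(-8−3·56/111)/(414/37)=-176/207
row 4: denom=10−3·37/138=423/46; d'=(22−3·-176/207)/(423/46)=3388/1269
back: M4=3388/1269
back: M3=-176/207−37/138·3388/1269=-5962/3807
back: M2=56/111−10/37·-5962/3807=3532/3807
back: M1=4/5−3/10·3532/3807=662/1269
M: M0=0, M1=662/1269, M2=3532/3807, M3=-5962/3807, M4=3388/1269, M5=0
seg 0: a=2, c=M0/2=0, d=(M1−M0)/(6·2)=331/7614, b=Δ0−h0·(2M0+M1)/6=-8276/3807
seg 1: a=-2, c=M1/2=331/1269, d=(M2−M1)/(6·3)=773/34263, b=Δ1−h1·(2M1+M2)/6=-6290/3807
seg 2: a=-4, c=M2/2=1766/3807, d=(M3−M2)/(6·3)=-101/729, b=Δ2−h2·(2M2+M3)/6=1987/3807
seg 3: a=-2, c=M3/2=-2981/3807, d=(M4−M3)/(6·3)=8063/34263, b=Δ3−h3·(2M3+M4)/6=-1658/3807
seg 4: a=-4, c=M4/2=1694/1269, d=(M5−M4)/(6·2)=-847/3807, b=Δ4−h4·(2M4+M5)/6=4645/3807
t_q=41/4 → seg 3, τ=9/4; S=-2+-1658/3807·τ+-2981/3807·τ²+8063/34263·τ³=-115421/27072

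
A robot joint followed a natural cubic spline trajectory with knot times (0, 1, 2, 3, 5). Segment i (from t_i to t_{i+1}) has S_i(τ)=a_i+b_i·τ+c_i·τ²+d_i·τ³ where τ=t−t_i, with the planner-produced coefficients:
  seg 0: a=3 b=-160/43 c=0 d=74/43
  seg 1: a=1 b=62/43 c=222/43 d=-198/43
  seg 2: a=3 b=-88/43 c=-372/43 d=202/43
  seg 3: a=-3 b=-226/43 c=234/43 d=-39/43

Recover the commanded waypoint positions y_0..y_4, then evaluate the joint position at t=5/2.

y_0 = S_0(0) = a_0 = 3
y_1 = S_1(0) = a_1 = 1
y_2 = S_2(0) = a_2 = 3
y_3 = S_3(0) = a_3 = -3
y_4 = S_3(2) = 1
t_q=5/2 is in segment 2 (τ=1/2); S_2(τ)=69/172

y_0=3 y_1=1 y_2=3 y_3=-3 y_4=1
S(5/2) = 69/172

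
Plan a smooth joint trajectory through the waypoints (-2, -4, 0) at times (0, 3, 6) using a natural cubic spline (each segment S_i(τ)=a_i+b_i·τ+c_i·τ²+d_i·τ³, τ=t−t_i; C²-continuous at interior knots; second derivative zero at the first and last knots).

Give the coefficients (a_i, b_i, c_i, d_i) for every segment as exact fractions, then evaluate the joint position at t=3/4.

  seg 0: a=-2 b=-7/6 c=0 d=1/18
  seg 1: a=-4 b=1/3 c=1/2 d=-1/18
S(3/4) = -365/128

Δ: Δ0=-2/3, Δ1=4/3
row 1: diag=12, rhs=12; c'=1/4, d'=1
back: M1=1
M: M0=0, M1=1, M2=0
seg 0: a=-2, c=M0/2=0, d=(M1−M0)/(6·3)=1/18, b=Δ0−h0·(2M0+M1)/6=-7/6
seg 1: a=-4, c=M1/2=1/2, d=(M2−M1)/(6·3)=-1/18, b=Δ1−h1·(2M1+M2)/6=1/3
t_q=3/4 → seg 0, τ=3/4; S=-2+-7/6·τ+0·τ²+1/18·τ³=-365/128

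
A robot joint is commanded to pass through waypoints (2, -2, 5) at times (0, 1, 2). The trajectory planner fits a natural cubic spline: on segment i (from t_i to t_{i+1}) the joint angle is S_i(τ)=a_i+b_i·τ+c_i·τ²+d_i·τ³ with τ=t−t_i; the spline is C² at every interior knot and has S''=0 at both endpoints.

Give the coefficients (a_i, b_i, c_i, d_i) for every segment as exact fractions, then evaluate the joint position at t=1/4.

  seg 0: a=2 b=-27/4 c=0 d=11/4
  seg 1: a=-2 b=3/2 c=33/4 d=-11/4
S(1/4) = 91/256

Δ: Δ0=-4, Δ1=7
row 1: diag=4, rhs=66; c'=1/4, d'=33/2
back: M1=33/2
M: M0=0, M1=33/2, M2=0
seg 0: a=2, c=M0/2=0, d=(M1−M0)/(6·1)=11/4, b=Δ0−h0·(2M0+M1)/6=-27/4
seg 1: a=-2, c=M1/2=33/4, d=(M2−M1)/(6·1)=-11/4, b=Δ1−h1·(2M1+M2)/6=3/2
t_q=1/4 → seg 0, τ=1/4; S=2+-27/4·τ+0·τ²+11/4·τ³=91/256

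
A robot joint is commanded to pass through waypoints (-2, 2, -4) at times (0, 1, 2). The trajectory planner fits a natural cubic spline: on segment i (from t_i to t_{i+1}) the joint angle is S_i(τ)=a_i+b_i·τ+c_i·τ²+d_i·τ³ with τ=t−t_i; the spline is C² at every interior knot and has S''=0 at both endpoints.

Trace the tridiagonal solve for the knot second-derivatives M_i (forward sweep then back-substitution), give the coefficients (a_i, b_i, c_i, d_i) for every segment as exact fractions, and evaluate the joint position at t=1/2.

Δ: Δ0=4, Δ1=-6
row 1: diag=4, rhs=-60; c'=1/4, d'=-15
back: M1=-15
M: M0=0, M1=-15, M2=0
seg 0: a=-2, c=M0/2=0, d=(M1−M0)/(6·1)=-5/2, b=Δ0−h0·(2M0+M1)/6=13/2
seg 1: a=2, c=M1/2=-15/2, d=(M2−M1)/(6·1)=5/2, b=Δ1−h1·(2M1+M2)/6=-1
t_q=1/2 → seg 0, τ=1/2; S=-2+13/2·τ+0·τ²+-5/2·τ³=15/16

  seg 0: a=-2 b=13/2 c=0 d=-5/2
  seg 1: a=2 b=-1 c=-15/2 d=5/2
S(1/2) = 15/16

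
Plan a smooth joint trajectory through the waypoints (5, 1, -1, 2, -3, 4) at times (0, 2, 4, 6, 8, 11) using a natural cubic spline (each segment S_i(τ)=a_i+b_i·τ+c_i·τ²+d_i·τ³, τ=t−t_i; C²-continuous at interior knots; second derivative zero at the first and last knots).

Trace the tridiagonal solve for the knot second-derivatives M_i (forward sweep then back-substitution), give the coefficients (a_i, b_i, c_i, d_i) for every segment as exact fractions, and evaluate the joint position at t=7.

Δ: Δ0=-2, Δ1=-1, Δ2=3/2, Δ3=-5/2, Δ4=7/3
row 1: diag=8, rhs=6; c'=1/4, d'=3/4
row 2: denom=8−2·1/4=15/2; d'=(15−2·3/4)/(15/2)=9/5
row 3: denom=8−2·4/15=112/15; d'=(-24−2·9/5)/(112/15)=-207/56
row 4: denom=10−2·15/56=265/28; d'=(29−2·-207/56)/(265/28)=1019/265
back: M4=1019/265
back: M3=-207/56−15/56·1019/265=-501/106
back: M2=9/5−4/15·-501/106=811/265
back: M1=3/4−1/4·811/265=-4/265
M: M0=0, M1=-4/265, M2=811/265, M3=-501/106, M4=1019/265, M5=0
seg 0: a=5, c=M0/2=0, d=(M1−M0)/(6·2)=-1/795, b=Δ0−h0·(2M0+M1)/6=-1586/795
seg 1: a=1, c=M1/2=-2/265, d=(M2−M1)/(6·2)=163/636, b=Δ1−h1·(2M1+M2)/6=-1598/795
seg 2: a=-1, c=M2/2=811/530, d=(M3−M2)/(6·2)=-4127/6360, b=Δ2−h2·(2M2+M3)/6=823/795
seg 3: a=2, c=M3/2=-501/212, d=(M4−M3)/(6·2)=4543/6360, b=Δ3−h3·(2M3+M4)/6=-1003/1590
seg 4: a=-3, c=M4/2=1019/530, d=(M5−M4)/(6·3)=-1019/4770, b=Δ4−h4·(2M4+M5)/6=-1202/795
t_q=7 → seg 3, τ=1; S=2+-1003/1590·τ+-501/212·τ²+4543/6360·τ³=-593/2120

  seg 0: a=5 b=-1586/795 c=0 d=-1/795
  seg 1: a=1 b=-1598/795 c=-2/265 d=163/636
  seg 2: a=-1 b=823/795 c=811/530 d=-4127/6360
  seg 3: a=2 b=-1003/1590 c=-501/212 d=4543/6360
  seg 4: a=-3 b=-1202/795 c=1019/530 d=-1019/4770
S(7) = -593/2120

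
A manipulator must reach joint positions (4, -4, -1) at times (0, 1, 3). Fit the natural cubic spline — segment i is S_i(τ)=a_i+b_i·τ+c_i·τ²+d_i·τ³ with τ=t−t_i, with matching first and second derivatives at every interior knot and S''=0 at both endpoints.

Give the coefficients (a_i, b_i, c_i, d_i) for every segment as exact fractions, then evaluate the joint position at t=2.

  seg 0: a=4 b=-115/12 c=0 d=19/12
  seg 1: a=-4 b=-29/6 c=19/4 d=-19/24
S(2) = -39/8

Δ: Δ0=-8, Δ1=3/2
row 1: diag=6, rhs=57; c'=1/3, d'=19/2
back: M1=19/2
M: M0=0, M1=19/2, M2=0
seg 0: a=4, c=M0/2=0, d=(M1−M0)/(6·1)=19/12, b=Δ0−h0·(2M0+M1)/6=-115/12
seg 1: a=-4, c=M1/2=19/4, d=(M2−M1)/(6·2)=-19/24, b=Δ1−h1·(2M1+M2)/6=-29/6
t_q=2 → seg 1, τ=1; S=-4+-29/6·τ+19/4·τ²+-19/24·τ³=-39/8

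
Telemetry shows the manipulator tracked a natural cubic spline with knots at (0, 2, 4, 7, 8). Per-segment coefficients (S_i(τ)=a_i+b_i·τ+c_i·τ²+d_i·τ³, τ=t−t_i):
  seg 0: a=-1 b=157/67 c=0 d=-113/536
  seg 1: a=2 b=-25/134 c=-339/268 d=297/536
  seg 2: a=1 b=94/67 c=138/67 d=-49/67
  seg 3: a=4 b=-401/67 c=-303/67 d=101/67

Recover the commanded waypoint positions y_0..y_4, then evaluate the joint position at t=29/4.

y_0=-1 y_1=2 y_2=1 y_3=4 y_4=-5
S(29/4) = 9625/4288

y_0 = S_0(0) = a_0 = -1
y_1 = S_1(0) = a_1 = 2
y_2 = S_2(0) = a_2 = 1
y_3 = S_3(0) = a_3 = 4
y_4 = S_3(1) = -5
t_q=29/4 is in segment 3 (τ=1/4); S_3(τ)=9625/4288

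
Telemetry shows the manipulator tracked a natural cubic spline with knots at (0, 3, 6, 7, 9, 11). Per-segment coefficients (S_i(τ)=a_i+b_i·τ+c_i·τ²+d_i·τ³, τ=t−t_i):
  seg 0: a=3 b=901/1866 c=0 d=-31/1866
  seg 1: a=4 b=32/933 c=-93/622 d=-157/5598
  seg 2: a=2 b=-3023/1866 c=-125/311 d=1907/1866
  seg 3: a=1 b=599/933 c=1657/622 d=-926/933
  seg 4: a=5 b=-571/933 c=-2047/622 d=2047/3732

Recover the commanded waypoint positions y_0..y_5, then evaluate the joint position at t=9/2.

y_0=3 y_1=4 y_2=2 y_3=1 y_4=5 y_5=-5
S(9/2) = 18015/4976

y_0 = S_0(0) = a_0 = 3
y_1 = S_1(0) = a_1 = 4
y_2 = S_2(0) = a_2 = 2
y_3 = S_3(0) = a_3 = 1
y_4 = S_4(0) = a_4 = 5
y_5 = S_4(2) = -5
t_q=9/2 is in segment 1 (τ=3/2); S_1(τ)=18015/4976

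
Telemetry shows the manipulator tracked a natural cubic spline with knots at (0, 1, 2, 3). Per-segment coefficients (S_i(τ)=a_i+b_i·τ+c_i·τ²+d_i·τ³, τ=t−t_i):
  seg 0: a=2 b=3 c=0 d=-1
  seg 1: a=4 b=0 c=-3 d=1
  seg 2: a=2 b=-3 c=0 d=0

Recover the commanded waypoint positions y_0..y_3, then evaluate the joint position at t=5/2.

y_0=2 y_1=4 y_2=2 y_3=-1
S(5/2) = 1/2

y_0 = S_0(0) = a_0 = 2
y_1 = S_1(0) = a_1 = 4
y_2 = S_2(0) = a_2 = 2
y_3 = S_2(1) = -1
t_q=5/2 is in segment 2 (τ=1/2); S_2(τ)=1/2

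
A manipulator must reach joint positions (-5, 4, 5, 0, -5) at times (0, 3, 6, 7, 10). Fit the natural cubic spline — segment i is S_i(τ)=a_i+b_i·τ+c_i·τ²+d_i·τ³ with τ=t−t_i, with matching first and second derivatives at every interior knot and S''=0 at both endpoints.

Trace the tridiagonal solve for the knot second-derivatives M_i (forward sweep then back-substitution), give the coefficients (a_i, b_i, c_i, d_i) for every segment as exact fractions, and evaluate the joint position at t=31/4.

  seg 0: a=-5 b=119/38 c=0 d=-5/342
  seg 1: a=4 b=52/19 c=-5/38 d=-229/1026
  seg 2: a=5 b=-155/38 c=-122/57 d=139/114
  seg 3: a=0 b=-268/57 c=173/114 d=-173/1026
S(31/4) = -6673/2432

Δ: Δ0=3, Δ1=1/3, Δ2=-5, Δ3=-5/3
row 1: diag=12, rhs=-16; c'=1/4, d'=-4/3
row 2: denom=8−3·1/4=29/4; d'=(-32−3·-4/3)/(29/4)=-112/29
row 3: denom=8−1·4/29=228/29; d'=(20−1·-112/29)/(228/29)=173/57
back: M3=173/57
back: M2=-112/29−4/29·173/57=-244/57
back: M1=-4/3−1/4·-244/57=-5/19
M: M0=0, M1=-5/19, M2=-244/57, M3=173/57, M4=0
seg 0: a=-5, c=M0/2=0, d=(M1−M0)/(6·3)=-5/342, b=Δ0−h0·(2M0+M1)/6=119/38
seg 1: a=4, c=M1/2=-5/38, d=(M2−M1)/(6·3)=-229/1026, b=Δ1−h1·(2M1+M2)/6=52/19
seg 2: a=5, c=M2/2=-122/57, d=(M3−M2)/(6·1)=139/114, b=Δ2−h2·(2M2+M3)/6=-155/38
seg 3: a=0, c=M3/2=173/114, d=(M4−M3)/(6·3)=-173/1026, b=Δ3−h3·(2M3+M4)/6=-268/57
t_q=31/4 → seg 3, τ=3/4; S=0+-268/57·τ+173/114·τ²+-173/1026·τ³=-6673/2432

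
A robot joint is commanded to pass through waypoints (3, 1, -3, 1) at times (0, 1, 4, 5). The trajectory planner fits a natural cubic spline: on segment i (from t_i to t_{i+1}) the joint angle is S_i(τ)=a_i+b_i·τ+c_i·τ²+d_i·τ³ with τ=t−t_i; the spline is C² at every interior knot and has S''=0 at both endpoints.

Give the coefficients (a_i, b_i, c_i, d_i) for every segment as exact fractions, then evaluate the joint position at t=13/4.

  seg 0: a=3 b=-298/165 c=0 d=-32/165
  seg 1: a=1 b=-394/165 c=-32/55 d=14/45
  seg 2: a=-3 b=416/165 c=122/55 d=-122/165
S(13/4) = -6643/1760

Δ: Δ0=-2, Δ1=-4/3, Δ2=4
row 1: diag=8, rhs=4; c'=3/8, d'=1/2
row 2: denom=8−3·3/8=55/8; d'=(32−3·1/2)/(55/8)=244/55
back: M2=244/55
back: M1=1/2−3/8·244/55=-64/55
M: M0=0, M1=-64/55, M2=244/55, M3=0
seg 0: a=3, c=M0/2=0, d=(M1−M0)/(6·1)=-32/165, b=Δ0−h0·(2M0+M1)/6=-298/165
seg 1: a=1, c=M1/2=-32/55, d=(M2−M1)/(6·3)=14/45, b=Δ1−h1·(2M1+M2)/6=-394/165
seg 2: a=-3, c=M2/2=122/55, d=(M3−M2)/(6·1)=-122/165, b=Δ2−h2·(2M2+M3)/6=416/165
t_q=13/4 → seg 1, τ=9/4; S=1+-394/165·τ+-32/55·τ²+14/45·τ³=-6643/1760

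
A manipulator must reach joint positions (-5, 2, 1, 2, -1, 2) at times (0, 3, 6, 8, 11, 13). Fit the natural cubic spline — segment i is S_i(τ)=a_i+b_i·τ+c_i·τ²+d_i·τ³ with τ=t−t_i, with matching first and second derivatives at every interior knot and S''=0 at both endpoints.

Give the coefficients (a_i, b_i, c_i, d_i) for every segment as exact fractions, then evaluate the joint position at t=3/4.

  seg 0: a=-5 b=6777/2138 c=0 d=-5365/57726
  seg 1: a=2 b=706/1069 c=-5365/6414 d=9721/57726
  seg 2: a=1 b=403/2138 c=726/1069 d=-1119/4276
  seg 3: a=2 b=-503/2138 c=-1905/2138 d=680/3207
  seg 4: a=-1 b=307/2138 c=2175/2138 d=-725/4276
S(3/4) = -364229/136832

Δ: Δ0=7/3, Δ1=-1/3, Δ2=1/2, Δ3=-1, Δ4=3/2
row 1: diag=12, rhs=-16; c'=1/4, d'=-4/3
row 2: denom=10−3·1/4=37/4; d'=(5−3·-4/3)/(37/4)=36/37
row 3: denom=10−2·8/37=354/37; d'=(-9−2·36/37)/(354/37)=-135/118
row 4: denom=10−3·37/118=1069/118; d'=(15−3·-135/118)/(1069/118)=2175/1069
back: M4=2175/1069
back: M3=-135/118−37/118·2175/1069=-1905/1069
back: M2=36/37−8/37·-1905/1069=1452/1069
back: M1=-4/3−1/4·1452/1069=-5365/3207
M: M0=0, M1=-5365/3207, M2=1452/1069, M3=-1905/1069, M4=2175/1069, M5=0
seg 0: a=-5, c=M0/2=0, d=(M1−M0)/(6·3)=-5365/57726, b=Δ0−h0·(2M0+M1)/6=6777/2138
seg 1: a=2, c=M1/2=-5365/6414, d=(M2−M1)/(6·3)=9721/57726, b=Δ1−h1·(2M1+M2)/6=706/1069
seg 2: a=1, c=M2/2=726/1069, d=(M3−M2)/(6·2)=-1119/4276, b=Δ2−h2·(2M2+M3)/6=403/2138
seg 3: a=2, c=M3/2=-1905/2138, d=(M4−M3)/(6·3)=680/3207, b=Δ3−h3·(2M3+M4)/6=-503/2138
seg 4: a=-1, c=M4/2=2175/2138, d=(M5−M4)/(6·2)=-725/4276, b=Δ4−h4·(2M4+M5)/6=307/2138
t_q=3/4 → seg 0, τ=3/4; S=-5+6777/2138·τ+0·τ²+-5365/57726·τ³=-364229/136832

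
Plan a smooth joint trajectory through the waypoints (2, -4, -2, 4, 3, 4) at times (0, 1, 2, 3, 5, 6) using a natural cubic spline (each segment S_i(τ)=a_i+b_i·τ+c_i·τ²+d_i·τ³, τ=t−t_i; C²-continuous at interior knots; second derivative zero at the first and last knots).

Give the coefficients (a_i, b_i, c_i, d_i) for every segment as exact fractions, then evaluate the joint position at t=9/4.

Δ: Δ0=-6, Δ1=2, Δ2=6, Δ3=-1/2, Δ4=1
row 1: diag=4, rhs=48; c'=1/4, d'=12
row 2: denom=4−1·1/4=15/4; d'=(24−1·12)/(15/4)=16/5
row 3: denom=6−1·4/15=86/15; d'=(-39−1·16/5)/(86/15)=-633/86
row 4: denom=6−2·15/43=228/43; d'=(9−2·-633/86)/(228/43)=85/19
back: M4=85/19
back: M3=-633/86−15/43·85/19=-339/38
back: M2=16/5−4/15·-339/38=106/19
back: M1=12−1/4·106/19=403/38
M: M0=0, M1=403/38, M2=106/19, M3=-339/38, M4=85/19, M5=0
seg 0: a=2, c=M0/2=0, d=(M1−M0)/(6·1)=403/228, b=Δ0−h0·(2M0+M1)/6=-1771/228
seg 1: a=-4, c=M1/2=403/76, d=(M2−M1)/(6·1)=-191/228, b=Δ1−h1·(2M1+M2)/6=-281/114
seg 2: a=-2, c=M2/2=53/19, d=(M3−M2)/(6·1)=-29/12, b=Δ2−h2·(2M2+M3)/6=1283/228
seg 3: a=4, c=M3/2=-339/76, d=(M4−M3)/(6·2)=509/456, b=Δ3−h3·(2M3+M4)/6=451/114
seg 4: a=3, c=M4/2=85/38, d=(M5−M4)/(6·1)=-85/114, b=Δ4−h4·(2M4+M5)/6=-28/57
t_q=9/4 → seg 2, τ=1/4; S=-2+1283/228·τ+53/19·τ²+-29/12·τ³=-2221/4864

  seg 0: a=2 b=-1771/228 c=0 d=403/228
  seg 1: a=-4 b=-281/114 c=403/76 d=-191/228
  seg 2: a=-2 b=1283/228 c=53/19 d=-29/12
  seg 3: a=4 b=451/114 c=-339/76 d=509/456
  seg 4: a=3 b=-28/57 c=85/38 d=-85/114
S(9/4) = -2221/4864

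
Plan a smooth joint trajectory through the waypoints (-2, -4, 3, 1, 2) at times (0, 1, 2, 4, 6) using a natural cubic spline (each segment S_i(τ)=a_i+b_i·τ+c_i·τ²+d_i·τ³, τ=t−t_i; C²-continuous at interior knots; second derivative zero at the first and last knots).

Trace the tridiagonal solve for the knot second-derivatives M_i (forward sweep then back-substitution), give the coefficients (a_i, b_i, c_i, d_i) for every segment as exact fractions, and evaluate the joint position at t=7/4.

Δ: Δ0=-2, Δ1=7, Δ2=-1, Δ3=1/2
row 1: diag=4, rhs=54; c'=1/4, d'=27/2
row 2: denom=6−1·1/4=23/4; d'=(-48−1·27/2)/(23/4)=-246/23
row 3: denom=8−2·8/23=168/23; d'=(9−2·-246/23)/(168/23)=233/56
back: M3=233/56
back: M2=-246/23−8/23·233/56=-85/7
back: M1=27/2−1/4·-85/7=463/28
M: M0=0, M1=463/28, M2=-85/7, M3=233/56, M4=0
seg 0: a=-2, c=M0/2=0, d=(M1−M0)/(6·1)=463/168, b=Δ0−h0·(2M0+M1)/6=-799/168
seg 1: a=-4, c=M1/2=463/56, d=(M2−M1)/(6·1)=-803/168, b=Δ1−h1·(2M1+M2)/6=295/84
seg 2: a=3, c=M2/2=-85/14, d=(M3−M2)/(6·2)=913/672, b=Δ2−h2·(2M2+M3)/6=137/24
seg 3: a=1, c=M3/2=233/112, d=(M4−M3)/(6·2)=-233/672, b=Δ3−h3·(2M3+M4)/6=-191/84
t_q=7/4 → seg 1, τ=3/4; S=-4+295/84·τ+463/56·τ²+-803/168·τ³=4545/3584

  seg 0: a=-2 b=-799/168 c=0 d=463/168
  seg 1: a=-4 b=295/84 c=463/56 d=-803/168
  seg 2: a=3 b=137/24 c=-85/14 d=913/672
  seg 3: a=1 b=-191/84 c=233/112 d=-233/672
S(7/4) = 4545/3584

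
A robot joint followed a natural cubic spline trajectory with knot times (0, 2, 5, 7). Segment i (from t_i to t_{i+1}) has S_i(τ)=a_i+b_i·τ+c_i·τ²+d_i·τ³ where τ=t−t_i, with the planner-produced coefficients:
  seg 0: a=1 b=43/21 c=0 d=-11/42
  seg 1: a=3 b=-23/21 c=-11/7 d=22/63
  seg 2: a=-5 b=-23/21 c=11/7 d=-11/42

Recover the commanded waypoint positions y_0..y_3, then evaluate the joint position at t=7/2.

y_0=1 y_1=3 y_2=-5 y_3=-3
S(7/2) = -1

y_0 = S_0(0) = a_0 = 1
y_1 = S_1(0) = a_1 = 3
y_2 = S_2(0) = a_2 = -5
y_3 = S_2(2) = -3
t_q=7/2 is in segment 1 (τ=3/2); S_1(τ)=-1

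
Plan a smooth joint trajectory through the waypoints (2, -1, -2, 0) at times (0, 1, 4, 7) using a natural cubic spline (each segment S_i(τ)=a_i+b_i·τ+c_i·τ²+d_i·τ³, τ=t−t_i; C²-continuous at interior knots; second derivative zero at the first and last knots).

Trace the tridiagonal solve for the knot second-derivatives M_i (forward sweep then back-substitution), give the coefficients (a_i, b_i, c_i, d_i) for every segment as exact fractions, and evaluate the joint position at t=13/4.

Δ: Δ0=-3, Δ1=-1/3, Δ2=2/3
row 1: diag=8, rhs=16; c'=3/8, d'=2
row 2: denom=12−3·3/8=87/8; d'=(6−3·2)/(87/8)=0
back: M2=0
back: M1=2−3/8·0=2
M: M0=0, M1=2, M2=0, M3=0
seg 0: a=2, c=M0/2=0, d=(M1−M0)/(6·1)=1/3, b=Δ0−h0·(2M0+M1)/6=-10/3
seg 1: a=-1, c=M1/2=1, d=(M2−M1)/(6·3)=-1/9, b=Δ1−h1·(2M1+M2)/6=-7/3
seg 2: a=-2, c=M2/2=0, d=(M3−M2)/(6·3)=0, b=Δ2−h2·(2M2+M3)/6=2/3
t_q=13/4 → seg 1, τ=9/4; S=-1+-7/3·τ+1·τ²+-1/9·τ³=-157/64

  seg 0: a=2 b=-10/3 c=0 d=1/3
  seg 1: a=-1 b=-7/3 c=1 d=-1/9
  seg 2: a=-2 b=2/3 c=0 d=0
S(13/4) = -157/64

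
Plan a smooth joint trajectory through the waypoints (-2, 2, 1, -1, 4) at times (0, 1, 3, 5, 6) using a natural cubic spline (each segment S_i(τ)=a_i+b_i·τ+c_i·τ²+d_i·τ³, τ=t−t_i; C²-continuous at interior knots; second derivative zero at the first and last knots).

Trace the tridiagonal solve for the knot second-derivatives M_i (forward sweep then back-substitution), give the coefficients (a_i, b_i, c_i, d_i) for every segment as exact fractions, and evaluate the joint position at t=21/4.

Δ: Δ0=4, Δ1=-1/2, Δ2=-1, Δ3=5
row 1: diag=6, rhs=-27; c'=1/3, d'=-9/2
row 2: denom=8−2·1/3=22/3; d'=(-3−2·-9/2)/(22/3)=9/11
row 3: denom=6−2·3/11=60/11; d'=(36−2·9/11)/(60/11)=63/10
back: M3=63/10
back: M2=9/11−3/11·63/10=-9/10
back: M1=-9/2−1/3·-9/10=-21/5
M: M0=0, M1=-21/5, M2=-9/10, M3=63/10, M4=0
seg 0: a=-2, c=M0/2=0, d=(M1−M0)/(6·1)=-7/10, b=Δ0−h0·(2M0+M1)/6=47/10
seg 1: a=2, c=M1/2=-21/10, d=(M2−M1)/(6·2)=11/40, b=Δ1−h1·(2M1+M2)/6=13/5
seg 2: a=1, c=M2/2=-9/20, d=(M3−M2)/(6·2)=3/5, b=Δ2−h2·(2M2+M3)/6=-5/2
seg 3: a=-1, c=M3/2=63/20, d=(M4−M3)/(6·1)=-21/20, b=Δ3−h3·(2M3+M4)/6=29/10
t_q=21/4 → seg 3, τ=1/4; S=-1+29/10·τ+63/20·τ²+-21/20·τ³=-121/1280

  seg 0: a=-2 b=47/10 c=0 d=-7/10
  seg 1: a=2 b=13/5 c=-21/10 d=11/40
  seg 2: a=1 b=-5/2 c=-9/20 d=3/5
  seg 3: a=-1 b=29/10 c=63/20 d=-21/20
S(21/4) = -121/1280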